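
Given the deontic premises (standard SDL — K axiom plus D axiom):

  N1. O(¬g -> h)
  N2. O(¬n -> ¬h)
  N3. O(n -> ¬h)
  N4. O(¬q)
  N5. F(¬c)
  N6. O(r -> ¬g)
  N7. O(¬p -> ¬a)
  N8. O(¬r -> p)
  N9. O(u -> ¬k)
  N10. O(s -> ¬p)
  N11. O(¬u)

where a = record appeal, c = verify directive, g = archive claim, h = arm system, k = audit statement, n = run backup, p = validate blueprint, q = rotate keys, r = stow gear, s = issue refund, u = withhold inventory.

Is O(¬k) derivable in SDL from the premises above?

Premise 9 is O(u -> ¬k), but O(u) is not derivable from the premises, so it does not yield O(¬k).
No other premise forces O(¬k). An ideal world satisfying every premise can still have ¬k false, so O(¬k) is not derivable.

No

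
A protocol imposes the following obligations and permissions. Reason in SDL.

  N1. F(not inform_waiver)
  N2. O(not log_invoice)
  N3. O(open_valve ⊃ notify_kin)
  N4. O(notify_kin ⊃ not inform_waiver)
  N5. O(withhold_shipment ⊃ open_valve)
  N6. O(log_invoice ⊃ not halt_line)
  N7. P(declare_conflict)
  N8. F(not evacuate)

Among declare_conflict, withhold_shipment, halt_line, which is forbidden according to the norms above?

Premise 1, F(not inform_waiver), is equivalent to O(inform_waiver).
Premise 4 is O(notify_kin ⊃ not inform_waiver); contrapositively O(inform_waiver ⊃ not notify_kin). Since O(inform_waiver) holds, K gives O(not notify_kin).
Premise 3, O(open_valve ⊃ notify_kin), contraposes to O(not notify_kin ⊃ not open_valve); with O(not notify_kin) we get O(not open_valve).
The contrapositive of premise 5 (O(withhold_shipment ⊃ open_valve)) is O(not open_valve ⊃ not withhold_shipment), and O(not open_valve) is already established, so O(not withhold_shipment).
So O(not withhold_shipment) holds, i.e. withhold_shipment is forbidden. None of the other listed options is forbidden under the premises.

withhold_shipment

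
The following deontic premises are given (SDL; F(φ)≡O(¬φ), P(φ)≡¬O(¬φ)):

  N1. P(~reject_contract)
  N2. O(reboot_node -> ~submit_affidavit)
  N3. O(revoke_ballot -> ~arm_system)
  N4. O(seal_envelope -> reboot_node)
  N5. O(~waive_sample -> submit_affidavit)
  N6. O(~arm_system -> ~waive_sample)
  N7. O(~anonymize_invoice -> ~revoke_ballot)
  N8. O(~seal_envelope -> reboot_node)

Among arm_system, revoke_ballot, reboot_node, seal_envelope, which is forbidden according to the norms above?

revoke_ballot

By case analysis on seal_envelope: premise 4 gives O(seal_envelope -> reboot_node) and premise 8 gives O(~seal_envelope -> reboot_node), so O(reboot_node) either way.
Applying K to premise 2 (O(reboot_node -> ~submit_affidavit)) and O(reboot_node) yields O(~submit_affidavit).
Premise 5 is O(~waive_sample -> submit_affidavit); contrapositively O(~submit_affidavit -> waive_sample). Since O(~submit_affidavit) holds, K gives O(waive_sample).
The contrapositive of premise 6 (O(~arm_system -> ~waive_sample)) is O(waive_sample -> arm_system), and O(waive_sample) is already established, so O(arm_system).
Premise 3, O(revoke_ballot -> ~arm_system), contraposes to O(arm_system -> ~revoke_ballot); with O(arm_system) we get O(~revoke_ballot).
So O(~revoke_ballot) holds, i.e. revoke_ballot is forbidden. None of the other listed options is forbidden under the premises.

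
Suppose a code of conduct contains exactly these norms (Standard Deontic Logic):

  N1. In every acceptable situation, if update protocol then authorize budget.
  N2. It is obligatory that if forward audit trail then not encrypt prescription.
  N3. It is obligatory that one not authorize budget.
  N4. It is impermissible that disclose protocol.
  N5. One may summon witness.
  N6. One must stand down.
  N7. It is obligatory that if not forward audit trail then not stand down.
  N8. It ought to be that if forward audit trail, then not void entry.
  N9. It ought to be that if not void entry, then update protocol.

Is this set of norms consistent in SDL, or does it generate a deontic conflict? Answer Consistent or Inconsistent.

Inconsistent

Premise 3 states O(¬authorize_budget) outright.
Premise 1, O(update_protocol → authorize_budget), contraposes to O(¬authorize_budget → ¬update_protocol); with O(¬authorize_budget) we get O(¬update_protocol).
Premise 9, O(¬void_entry → update_protocol), contraposes to O(¬update_protocol → void_entry); with O(¬update_protocol) we get O(void_entry).
Premise 8 is O(forward_audit_trail → ¬void_entry); contrapositively O(void_entry → ¬forward_audit_trail). Since O(void_entry) holds, K gives O(¬forward_audit_trail).
Premise 7 is O(¬forward_audit_trail → ¬stand_down); since O(¬forward_audit_trail), deontic closure gives O(¬stand_down).
However, premise 6 gives O(stand_down).
We now have both O(¬stand_down) and O(stand_down) — stand_down is simultaneously obligatory and forbidden, violating the D-axiom.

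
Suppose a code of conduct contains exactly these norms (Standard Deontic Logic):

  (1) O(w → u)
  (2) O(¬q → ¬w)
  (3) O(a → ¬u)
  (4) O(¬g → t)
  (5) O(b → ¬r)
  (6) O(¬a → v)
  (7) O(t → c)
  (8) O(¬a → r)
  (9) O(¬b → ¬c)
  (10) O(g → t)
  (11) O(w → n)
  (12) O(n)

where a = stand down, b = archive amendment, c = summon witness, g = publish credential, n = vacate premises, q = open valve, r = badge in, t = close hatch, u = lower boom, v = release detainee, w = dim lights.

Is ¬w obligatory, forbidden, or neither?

Obligatory

By case analysis on g: premise 10 gives O(g → t) and premise 4 gives O(¬g → t), so O(t) either way.
With premise 7, O(t → c), the K-axiom yields O(c).
The contrapositive of premise 9 (O(¬b → ¬c)) is O(c → b), and O(c) is already established, so O(b).
Premise 5 is O(b → ¬r); since O(b), deontic closure gives O(¬r).
Premise 8 is O(¬a → r); contrapositively O(¬r → a). Since O(¬r) holds, K gives O(a).
From O(a) and premise 3, O(a → ¬u), we obtain O(¬u).
Premise 1, O(w → u), contraposes to O(¬u → ¬w); with O(¬u) we get O(¬w).
Premises 2, 6, 11, 12 do not contribute to this derivation.
Hence ¬w is obligatory.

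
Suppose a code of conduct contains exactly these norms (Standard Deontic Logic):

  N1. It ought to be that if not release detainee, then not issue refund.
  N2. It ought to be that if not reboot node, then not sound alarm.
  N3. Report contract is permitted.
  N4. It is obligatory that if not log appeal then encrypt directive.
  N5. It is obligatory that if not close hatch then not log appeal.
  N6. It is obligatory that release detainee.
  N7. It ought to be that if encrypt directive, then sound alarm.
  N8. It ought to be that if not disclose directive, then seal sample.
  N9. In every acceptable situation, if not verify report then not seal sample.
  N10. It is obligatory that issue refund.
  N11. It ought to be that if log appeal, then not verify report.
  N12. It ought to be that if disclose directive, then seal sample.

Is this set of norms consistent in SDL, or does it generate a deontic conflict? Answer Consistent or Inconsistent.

Premise 1 is O(¬release_detainee → ¬issue_refund), but O(¬release_detainee) is not derivable from the premises, so it does not yield O(¬issue_refund).
So O(¬issue_refund) is not derivable, and the apparent clash with O(issue_refund) does not arise.
A world satisfying every obligation exists (e.g. close_hatch=false, disclose_directive=false, encrypt_directive=true, issue_refund=true, log_appeal=false, reboot_node=true, release_detainee=true, report_contract=false, seal_sample=true, sound_alarm=true, verify_report=true); no atom is both obligatory and forbidden, so the set is consistent.

Consistent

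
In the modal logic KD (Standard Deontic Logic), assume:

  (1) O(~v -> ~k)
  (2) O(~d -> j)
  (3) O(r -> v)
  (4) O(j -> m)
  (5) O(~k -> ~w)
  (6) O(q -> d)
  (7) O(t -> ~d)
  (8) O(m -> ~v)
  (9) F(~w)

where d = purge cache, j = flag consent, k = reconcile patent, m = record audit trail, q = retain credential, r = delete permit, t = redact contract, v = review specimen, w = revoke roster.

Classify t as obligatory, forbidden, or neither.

Forbidden

F(~w) at premise 9 means O(w).
Premise 5 is O(~k -> ~w); contrapositively O(w -> k). Since O(w) holds, K gives O(k).
Premise 1, O(~v -> ~k), contraposes to O(k -> v); with O(k) we get O(v).
Premise 8 is O(m -> ~v); contrapositively O(v -> ~m). Since O(v) holds, K gives O(~m).
The contrapositive of premise 4 (O(j -> m)) is O(~m -> ~j), and O(~m) is already established, so O(~j).
Premise 2, O(~d -> j), contraposes to O(~j -> d); with O(~j) we get O(d).
The contrapositive of premise 7 (O(t -> ~d)) is O(d -> ~t), and O(d) is already established, so O(~t).
Premises 3, 6 do not contribute to this derivation.
Thus O(~t), which is F(t): t is forbidden.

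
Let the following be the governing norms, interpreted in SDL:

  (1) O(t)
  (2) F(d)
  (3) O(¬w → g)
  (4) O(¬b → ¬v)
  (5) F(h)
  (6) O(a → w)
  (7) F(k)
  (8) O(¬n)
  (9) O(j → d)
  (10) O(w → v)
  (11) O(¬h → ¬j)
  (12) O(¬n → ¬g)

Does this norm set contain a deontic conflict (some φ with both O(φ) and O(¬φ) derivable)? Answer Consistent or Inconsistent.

Premise 9 is O(j → d), but O(j) is not derivable from the premises, so it does not yield O(d).
So O(d) is not derivable, and the apparent clash with O(¬d) does not arise.
A world satisfying every obligation exists (e.g. a=false, b=true, d=false, g=false, h=false, j=false, k=false, n=false, t=true, v=true, w=true); no atom is both obligatory and forbidden, so the set is consistent.

Consistent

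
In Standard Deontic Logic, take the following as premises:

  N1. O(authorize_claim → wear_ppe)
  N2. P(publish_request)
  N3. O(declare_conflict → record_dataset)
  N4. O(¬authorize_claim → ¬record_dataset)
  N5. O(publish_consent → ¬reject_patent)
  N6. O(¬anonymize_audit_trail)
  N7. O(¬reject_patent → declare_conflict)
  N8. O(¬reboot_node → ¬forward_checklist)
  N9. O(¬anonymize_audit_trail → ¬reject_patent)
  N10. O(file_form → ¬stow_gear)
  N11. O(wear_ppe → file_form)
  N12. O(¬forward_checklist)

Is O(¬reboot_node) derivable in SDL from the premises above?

Premise 8 is O(¬reboot_node → ¬forward_checklist); even if O(¬forward_checklist) held, inferring O(¬reboot_node) would be affirming the consequent — invalid.
No other premise forces O(¬reboot_node). An ideal world satisfying every premise can still have ¬reboot_node false, so O(¬reboot_node) is not derivable.

No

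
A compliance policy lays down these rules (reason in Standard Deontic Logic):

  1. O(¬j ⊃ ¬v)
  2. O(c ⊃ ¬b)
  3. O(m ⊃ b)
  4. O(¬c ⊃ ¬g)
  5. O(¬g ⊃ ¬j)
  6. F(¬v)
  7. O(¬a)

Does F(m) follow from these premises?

Premise 6 is F(¬v), i.e. O(v).
Premise 1, O(¬j ⊃ ¬v), contraposes to O(v ⊃ j); with O(v) we get O(j).
Premise 5, O(¬g ⊃ ¬j), contraposes to O(j ⊃ g); with O(j) we get O(g).
The contrapositive of premise 4 (O(¬c ⊃ ¬g)) is O(g ⊃ c), and O(g) is already established, so O(c).
From O(c) and premise 2, O(c ⊃ ¬b), we obtain O(¬b).
The contrapositive of premise 3 (O(m ⊃ b)) is O(¬b ⊃ ¬m), and O(¬b) is already established, so O(¬m).
Premise 7 does not contribute to this derivation.
So O(¬m) holds, i.e. F(m). The claim follows.

Yes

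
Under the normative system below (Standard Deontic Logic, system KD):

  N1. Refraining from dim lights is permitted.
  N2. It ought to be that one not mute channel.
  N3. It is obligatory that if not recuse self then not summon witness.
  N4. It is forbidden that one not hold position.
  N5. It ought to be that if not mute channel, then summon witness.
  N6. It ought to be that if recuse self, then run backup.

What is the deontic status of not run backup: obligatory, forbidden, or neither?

Premise 2 gives O(¬mute_channel).
Applying K to premise 5 (O(¬mute_channel → summon_witness)) and O(¬mute_channel) yields O(summon_witness).
The contrapositive of premise 3 (O(¬recuse_self → ¬summon_witness)) is O(summon_witness → recuse_self), and O(summon_witness) is already established, so O(recuse_self).
With premise 6, O(recuse_self → run_backup), the K-axiom yields O(run_backup).
Premises 1, 4 do not contribute to this derivation.
Thus O(run_backup), which is F(¬run_backup): ¬run_backup is forbidden.

Forbidden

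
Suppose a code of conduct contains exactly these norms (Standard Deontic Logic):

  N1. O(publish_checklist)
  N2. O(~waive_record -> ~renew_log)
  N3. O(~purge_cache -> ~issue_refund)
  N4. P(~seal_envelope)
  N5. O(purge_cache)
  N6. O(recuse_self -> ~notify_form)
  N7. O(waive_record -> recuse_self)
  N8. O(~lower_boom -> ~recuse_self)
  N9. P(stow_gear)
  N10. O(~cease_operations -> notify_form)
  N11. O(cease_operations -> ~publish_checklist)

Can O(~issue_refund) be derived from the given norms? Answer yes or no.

Premise 3 is O(~purge_cache -> ~issue_refund), but O(~purge_cache) is not derivable from the premises, so it does not yield O(~issue_refund).
No other premise forces O(~issue_refund). An ideal world satisfying every premise can still have ~issue_refund false, so O(~issue_refund) is not derivable.

No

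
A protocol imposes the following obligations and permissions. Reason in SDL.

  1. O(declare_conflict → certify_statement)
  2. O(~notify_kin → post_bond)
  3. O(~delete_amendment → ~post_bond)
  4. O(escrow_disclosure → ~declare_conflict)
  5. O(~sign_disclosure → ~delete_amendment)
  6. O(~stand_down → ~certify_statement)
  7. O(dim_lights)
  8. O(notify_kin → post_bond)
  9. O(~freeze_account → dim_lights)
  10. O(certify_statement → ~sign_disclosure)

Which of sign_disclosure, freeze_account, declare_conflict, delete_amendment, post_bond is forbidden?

Premises 2 and 8 are O(~notify_kin → post_bond) and O(notify_kin → post_bond); every ideal world satisfies ~notify_kin or notify_kin, so in either case post_bond holds — hence O(post_bond).
The contrapositive of premise 3 (O(~delete_amendment → ~post_bond)) is O(post_bond → delete_amendment), and O(post_bond) is already established, so O(delete_amendment).
The contrapositive of premise 5 (O(~sign_disclosure → ~delete_amendment)) is O(delete_amendment → sign_disclosure), and O(delete_amendment) is already established, so O(sign_disclosure).
The contrapositive of premise 10 (O(certify_statement → ~sign_disclosure)) is O(sign_disclosure → ~certify_statement), and O(sign_disclosure) is already established, so O(~certify_statement).
Premise 1, O(declare_conflict → certify_statement), contraposes to O(~certify_statement → ~declare_conflict); with O(~certify_statement) we get O(~declare_conflict).
So O(~declare_conflict) holds, i.e. declare_conflict is forbidden. None of the other listed options is forbidden under the premises.

declare_conflict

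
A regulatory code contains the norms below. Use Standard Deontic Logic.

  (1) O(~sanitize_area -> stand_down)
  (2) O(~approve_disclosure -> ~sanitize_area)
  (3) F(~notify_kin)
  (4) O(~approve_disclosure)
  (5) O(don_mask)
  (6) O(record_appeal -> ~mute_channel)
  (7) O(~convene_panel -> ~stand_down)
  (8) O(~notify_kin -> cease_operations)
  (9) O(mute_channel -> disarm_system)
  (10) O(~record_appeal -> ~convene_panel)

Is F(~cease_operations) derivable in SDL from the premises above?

No

Premise 8 is O(~notify_kin -> cease_operations), but O(~notify_kin) is not derivable from the premises, so it does not yield O(cease_operations).
No other premise forces O(cease_operations). An ideal world satisfying every premise can still have ~cease_operations true, so F(~cease_operations) is not derivable.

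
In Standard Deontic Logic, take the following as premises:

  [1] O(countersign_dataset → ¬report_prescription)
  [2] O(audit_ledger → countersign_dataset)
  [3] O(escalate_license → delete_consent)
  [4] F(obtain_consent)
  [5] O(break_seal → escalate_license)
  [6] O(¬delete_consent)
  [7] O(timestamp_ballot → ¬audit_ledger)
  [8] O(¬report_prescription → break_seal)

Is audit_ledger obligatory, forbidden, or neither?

Forbidden

Premise 6 states O(¬delete_consent) outright.
The contrapositive of premise 3 (O(escalate_license → delete_consent)) is O(¬delete_consent → ¬escalate_license), and O(¬delete_consent) is already established, so O(¬escalate_license).
Premise 5, O(break_seal → escalate_license), contraposes to O(¬escalate_license → ¬break_seal); with O(¬escalate_license) we get O(¬break_seal).
Premise 8, O(¬report_prescription → break_seal), contraposes to O(¬break_seal → report_prescription); with O(¬break_seal) we get O(report_prescription).
Premise 1 is O(countersign_dataset → ¬report_prescription); contrapositively O(report_prescription → ¬countersign_dataset). Since O(report_prescription) holds, K gives O(¬countersign_dataset).
Premise 2, O(audit_ledger → countersign_dataset), contraposes to O(¬countersign_dataset → ¬audit_ledger); with O(¬countersign_dataset) we get O(¬audit_ledger).
Premises 4, 7 do not contribute to this derivation.
Thus O(¬audit_ledger), which is F(audit_ledger): audit_ledger is forbidden.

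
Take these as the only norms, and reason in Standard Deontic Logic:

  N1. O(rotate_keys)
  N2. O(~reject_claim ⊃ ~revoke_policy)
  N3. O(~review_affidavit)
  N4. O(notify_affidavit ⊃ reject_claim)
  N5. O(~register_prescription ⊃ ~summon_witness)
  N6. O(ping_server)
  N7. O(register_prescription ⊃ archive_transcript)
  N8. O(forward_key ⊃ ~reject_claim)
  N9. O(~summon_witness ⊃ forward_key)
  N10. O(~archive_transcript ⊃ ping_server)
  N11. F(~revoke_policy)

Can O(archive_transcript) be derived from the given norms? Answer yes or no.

Premise 11, F(~revoke_policy), is equivalent to O(revoke_policy).
Premise 2 is O(~reject_claim ⊃ ~revoke_policy); contrapositively O(revoke_policy ⊃ reject_claim). Since O(revoke_policy) holds, K gives O(reject_claim).
Premise 8 is O(forward_key ⊃ ~reject_claim); contrapositively O(reject_claim ⊃ ~forward_key). Since O(reject_claim) holds, K gives O(~forward_key).
Premise 9, O(~summon_witness ⊃ forward_key), contraposes to O(~forward_key ⊃ summon_witness); with O(~forward_key) we get O(summon_witness).
The contrapositive of premise 5 (O(~register_prescription ⊃ ~summon_witness)) is O(summon_witness ⊃ register_prescription), and O(summon_witness) is already established, so O(register_prescription).
With premise 7, O(register_prescription ⊃ archive_transcript), the K-axiom yields O(archive_transcript).
Premises 1, 3, 4, 6, 10 do not contribute to this derivation.
So O(archive_transcript) follows.

Yes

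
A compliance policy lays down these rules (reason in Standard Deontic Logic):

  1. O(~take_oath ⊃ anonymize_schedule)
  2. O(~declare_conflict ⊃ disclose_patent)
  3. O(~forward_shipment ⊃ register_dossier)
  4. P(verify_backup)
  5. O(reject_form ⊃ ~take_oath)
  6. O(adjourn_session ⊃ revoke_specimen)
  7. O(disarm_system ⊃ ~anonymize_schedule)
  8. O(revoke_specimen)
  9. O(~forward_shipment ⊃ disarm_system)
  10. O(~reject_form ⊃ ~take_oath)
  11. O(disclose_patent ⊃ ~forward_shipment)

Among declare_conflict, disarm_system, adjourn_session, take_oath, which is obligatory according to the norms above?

declare_conflict

Premises 10 and 5 cover both cases: O(~reject_form ⊃ ~take_oath) and O(reject_form ⊃ ~take_oath). Since ~reject_form ∨ reject_form is a tautology, O(~take_oath) follows.
With premise 1, O(~take_oath ⊃ anonymize_schedule), the K-axiom yields O(anonymize_schedule).
Premise 7, O(disarm_system ⊃ ~anonymize_schedule), contraposes to O(anonymize_schedule ⊃ ~disarm_system); with O(anonymize_schedule) we get O(~disarm_system).
Premise 9 is O(~forward_shipment ⊃ disarm_system); contrapositively O(~disarm_system ⊃ forward_shipment). Since O(~disarm_system) holds, K gives O(forward_shipment).
The contrapositive of premise 11 (O(disclose_patent ⊃ ~forward_shipment)) is O(forward_shipment ⊃ ~disclose_patent), and O(forward_shipment) is already established, so O(~disclose_patent).
The contrapositive of premise 2 (O(~declare_conflict ⊃ disclose_patent)) is O(~disclose_patent ⊃ declare_conflict), and O(~disclose_patent) is already established, so O(declare_conflict).
So O(declare_conflict) holds — declare_conflict is obligatory. None of the other listed options is made obligatory by any chain of premises.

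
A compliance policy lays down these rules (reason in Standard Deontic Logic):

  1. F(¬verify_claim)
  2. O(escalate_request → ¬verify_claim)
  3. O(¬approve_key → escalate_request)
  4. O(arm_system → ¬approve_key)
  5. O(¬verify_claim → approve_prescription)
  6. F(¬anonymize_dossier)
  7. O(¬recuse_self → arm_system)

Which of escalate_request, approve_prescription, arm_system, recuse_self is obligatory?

recuse_self

F(¬verify_claim) at premise 1 means O(verify_claim).
The contrapositive of premise 2 (O(escalate_request → ¬verify_claim)) is O(verify_claim → ¬escalate_request), and O(verify_claim) is already established, so O(¬escalate_request).
Premise 3, O(¬approve_key → escalate_request), contraposes to O(¬escalate_request → approve_key); with O(¬escalate_request) we get O(approve_key).
The contrapositive of premise 4 (O(arm_system → ¬approve_key)) is O(approve_key → ¬arm_system), and O(approve_key) is already established, so O(¬arm_system).
Premise 7, O(¬recuse_self → arm_system), contraposes to O(¬arm_system → recuse_self); with O(¬arm_system) we get O(recuse_self).
So O(recuse_self) holds — recuse_self is obligatory. None of the other listed options is made obligatory by any chain of premises.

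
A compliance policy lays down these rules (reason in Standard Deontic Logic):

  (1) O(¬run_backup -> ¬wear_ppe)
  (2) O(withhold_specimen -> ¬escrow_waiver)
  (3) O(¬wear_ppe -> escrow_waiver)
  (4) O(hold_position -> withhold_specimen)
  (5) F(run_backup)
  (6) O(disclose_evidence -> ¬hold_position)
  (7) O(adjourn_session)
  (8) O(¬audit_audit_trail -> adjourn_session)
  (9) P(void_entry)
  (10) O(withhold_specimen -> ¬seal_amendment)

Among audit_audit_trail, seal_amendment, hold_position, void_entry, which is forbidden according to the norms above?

F(run_backup) at premise 5 means O(¬run_backup).
Applying K to premise 1 (O(¬run_backup -> ¬wear_ppe)) and O(¬run_backup) yields O(¬wear_ppe).
Applying K to premise 3 (O(¬wear_ppe -> escrow_waiver)) and O(¬wear_ppe) yields O(escrow_waiver).
Premise 2 is O(withhold_specimen -> ¬escrow_waiver); contrapositively O(escrow_waiver -> ¬withhold_specimen). Since O(escrow_waiver) holds, K gives O(¬withhold_specimen).
The contrapositive of premise 4 (O(hold_position -> withhold_specimen)) is O(¬withhold_specimen -> ¬hold_position), and O(¬withhold_specimen) is already established, so O(¬hold_position).
So O(¬hold_position) holds, i.e. hold_position is forbidden. None of the other listed options is forbidden under the premises.

hold_position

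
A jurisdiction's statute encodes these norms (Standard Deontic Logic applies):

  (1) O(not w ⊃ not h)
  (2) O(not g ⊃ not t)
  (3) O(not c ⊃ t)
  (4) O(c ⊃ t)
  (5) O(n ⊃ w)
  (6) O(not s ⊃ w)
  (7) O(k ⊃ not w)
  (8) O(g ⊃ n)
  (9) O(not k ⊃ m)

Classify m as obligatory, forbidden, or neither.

Premises 4 and 3 are O(c ⊃ t) and O(not c ⊃ t); every ideal world satisfies c or not c, so in either case t holds — hence O(t).
Premise 2 is O(not g ⊃ not t); contrapositively O(t ⊃ g). Since O(t) holds, K gives O(g).
Applying K to premise 8 (O(g ⊃ n)) and O(g) yields O(n).
Applying K to premise 5 (O(n ⊃ w)) and O(n) yields O(w).
The contrapositive of premise 7 (O(k ⊃ not w)) is O(w ⊃ not k), and O(w) is already established, so O(not k).
Applying K to premise 9 (O(not k ⊃ m)) and O(not k) yields O(m).
Premises 1, 6 do not contribute to this derivation.
Hence m is obligatory.

Obligatory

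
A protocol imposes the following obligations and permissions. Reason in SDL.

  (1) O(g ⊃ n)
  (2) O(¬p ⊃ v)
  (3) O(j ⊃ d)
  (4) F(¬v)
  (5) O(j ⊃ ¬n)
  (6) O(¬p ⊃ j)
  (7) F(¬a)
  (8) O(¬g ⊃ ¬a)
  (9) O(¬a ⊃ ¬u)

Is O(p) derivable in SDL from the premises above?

F(¬a) at premise 7 means O(a).
Premise 8, O(¬g ⊃ ¬a), contraposes to O(a ⊃ g); with O(a) we get O(g).
Applying K to premise 1 (O(g ⊃ n)) and O(g) yields O(n).
The contrapositive of premise 5 (O(j ⊃ ¬n)) is O(n ⊃ ¬j), and O(n) is already established, so O(¬j).
Premise 6 is O(¬p ⊃ j); contrapositively O(¬j ⊃ p). Since O(¬j) holds, K gives O(p).
Premises 2, 3, 4, 9 do not contribute to this derivation.
So O(p) follows.

Yes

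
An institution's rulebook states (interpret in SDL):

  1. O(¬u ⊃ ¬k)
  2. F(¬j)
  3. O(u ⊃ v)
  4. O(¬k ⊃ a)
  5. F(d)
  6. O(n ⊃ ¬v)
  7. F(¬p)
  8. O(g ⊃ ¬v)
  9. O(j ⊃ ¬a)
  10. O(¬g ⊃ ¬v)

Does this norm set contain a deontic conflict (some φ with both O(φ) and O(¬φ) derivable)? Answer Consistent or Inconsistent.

Inconsistent

By case analysis on ¬g: premise 10 gives O(¬g ⊃ ¬v) and premise 8 gives O(g ⊃ ¬v), so O(¬v) either way.
Premise 3, O(u ⊃ v), contraposes to O(¬v ⊃ ¬u); with O(¬v) we get O(¬u).
Applying K to premise 1 (O(¬u ⊃ ¬k)) and O(¬u) yields O(¬k).
From O(¬k) and premise 4, O(¬k ⊃ a), we obtain O(a).
Premise 9, O(j ⊃ ¬a), contraposes to O(a ⊃ ¬j); with O(a) we get O(¬j).
Yet premise 2 is F(¬j), i.e. O(j).
We now have both O(¬j) and O(j) — j is simultaneously obligatory and forbidden, violating the D-axiom.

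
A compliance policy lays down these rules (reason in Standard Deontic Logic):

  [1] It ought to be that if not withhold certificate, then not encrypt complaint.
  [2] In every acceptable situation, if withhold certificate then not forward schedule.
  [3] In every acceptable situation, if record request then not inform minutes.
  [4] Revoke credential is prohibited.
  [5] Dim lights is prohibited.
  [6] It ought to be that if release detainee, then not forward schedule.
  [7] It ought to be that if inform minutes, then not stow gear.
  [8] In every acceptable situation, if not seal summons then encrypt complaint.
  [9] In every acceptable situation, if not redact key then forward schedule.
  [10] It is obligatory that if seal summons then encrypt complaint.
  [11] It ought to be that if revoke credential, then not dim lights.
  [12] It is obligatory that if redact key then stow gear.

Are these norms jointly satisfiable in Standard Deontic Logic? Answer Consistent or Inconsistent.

Consistent

Premise 11 is O(revoke_credential → ¬dim_lights); even if O(¬dim_lights) held, inferring O(revoke_credential) would be affirming the consequent — invalid.
So O(revoke_credential) is not derivable, and the apparent clash with O(¬revoke_credential) does not arise.
A world satisfying every obligation exists (e.g. dim_lights=false, encrypt_complaint=true, forward_schedule=false, inform_minutes=false, record_request=false, redact_key=true, release_detainee=false, revoke_credential=false, seal_summons=false, stow_gear=true, withhold_certificate=true); no atom is both obligatory and forbidden, so the set is consistent.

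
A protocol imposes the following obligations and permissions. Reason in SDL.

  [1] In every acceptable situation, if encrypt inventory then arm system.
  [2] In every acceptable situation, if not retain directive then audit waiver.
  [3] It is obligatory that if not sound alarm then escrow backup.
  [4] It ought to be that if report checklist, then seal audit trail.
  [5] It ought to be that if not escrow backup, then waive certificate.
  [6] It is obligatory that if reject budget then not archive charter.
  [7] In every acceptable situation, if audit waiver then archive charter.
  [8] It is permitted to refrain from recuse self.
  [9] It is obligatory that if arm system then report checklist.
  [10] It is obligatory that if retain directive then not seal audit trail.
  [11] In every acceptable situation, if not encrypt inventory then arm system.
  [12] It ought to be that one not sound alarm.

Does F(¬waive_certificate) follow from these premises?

No

Premise 5 is O(¬escrow_backup → waive_certificate), but O(¬escrow_backup) is not derivable from the premises, so it does not yield O(waive_certificate).
No other premise forces O(waive_certificate). An ideal world satisfying every premise can still have ¬waive_certificate true, so F(¬waive_certificate) is not derivable.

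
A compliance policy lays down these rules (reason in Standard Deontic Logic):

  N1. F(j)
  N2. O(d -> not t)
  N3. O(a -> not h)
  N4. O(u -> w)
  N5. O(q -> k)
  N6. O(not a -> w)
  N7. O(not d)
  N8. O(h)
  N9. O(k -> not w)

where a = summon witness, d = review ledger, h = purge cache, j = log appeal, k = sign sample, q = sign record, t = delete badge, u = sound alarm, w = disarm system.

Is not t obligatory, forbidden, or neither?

Premise 2 is O(d -> not t), but O(d) is not derivable from the premises, so it does not yield O(not t).
No premise or chain of K-axiom applications forces O(not t), and none forces O(t). So not t is neither obligatory nor forbidden under these norms.

Neither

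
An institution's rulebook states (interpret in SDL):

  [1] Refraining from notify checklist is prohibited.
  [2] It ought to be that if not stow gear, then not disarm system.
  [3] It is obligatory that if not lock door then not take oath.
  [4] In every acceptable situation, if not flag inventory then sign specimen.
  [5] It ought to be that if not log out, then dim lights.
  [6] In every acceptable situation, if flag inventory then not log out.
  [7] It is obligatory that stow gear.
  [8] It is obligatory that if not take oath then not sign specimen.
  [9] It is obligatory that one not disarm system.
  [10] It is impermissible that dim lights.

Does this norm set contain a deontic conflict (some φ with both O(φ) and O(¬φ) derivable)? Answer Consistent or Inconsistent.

Premise 2 is O(¬stow_gear → ¬disarm_system); even if O(¬disarm_system) held, inferring O(¬stow_gear) would be affirming the consequent — invalid.
So O(¬stow_gear) is not derivable, and the apparent clash with O(stow_gear) does not arise.
A world satisfying every obligation exists (e.g. dim_lights=false, disarm_system=false, flag_inventory=false, lock_door=true, log_out=true, notify_checklist=true, sign_specimen=true, stow_gear=true, take_oath=true); no atom is both obligatory and forbidden, so the set is consistent.

Consistent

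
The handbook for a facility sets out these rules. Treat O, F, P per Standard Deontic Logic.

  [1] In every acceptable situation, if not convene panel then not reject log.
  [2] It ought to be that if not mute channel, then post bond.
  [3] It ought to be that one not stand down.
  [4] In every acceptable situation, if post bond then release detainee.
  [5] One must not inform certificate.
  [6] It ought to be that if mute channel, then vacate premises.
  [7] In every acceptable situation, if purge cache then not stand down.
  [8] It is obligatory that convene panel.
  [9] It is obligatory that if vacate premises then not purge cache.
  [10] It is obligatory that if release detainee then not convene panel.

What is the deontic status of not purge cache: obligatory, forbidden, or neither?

From premise 8 we have O(convene_panel).
Premise 10, O(release_detainee → ¬convene_panel), contraposes to O(convene_panel → ¬release_detainee); with O(convene_panel) we get O(¬release_detainee).
Premise 4, O(post_bond → release_detainee), contraposes to O(¬release_detainee → ¬post_bond); with O(¬release_detainee) we get O(¬post_bond).
Premise 2, O(¬mute_channel → post_bond), contraposes to O(¬post_bond → mute_channel); with O(¬post_bond) we get O(mute_channel).
Applying K to premise 6 (O(mute_channel → vacate_premises)) and O(mute_channel) yields O(vacate_premises).
With premise 9, O(vacate_premises → ¬purge_cache), the K-axiom yields O(¬purge_cache).
Premises 1, 3, 5, 7 do not contribute to this derivation.
Hence ¬purge_cache is obligatory.

Obligatory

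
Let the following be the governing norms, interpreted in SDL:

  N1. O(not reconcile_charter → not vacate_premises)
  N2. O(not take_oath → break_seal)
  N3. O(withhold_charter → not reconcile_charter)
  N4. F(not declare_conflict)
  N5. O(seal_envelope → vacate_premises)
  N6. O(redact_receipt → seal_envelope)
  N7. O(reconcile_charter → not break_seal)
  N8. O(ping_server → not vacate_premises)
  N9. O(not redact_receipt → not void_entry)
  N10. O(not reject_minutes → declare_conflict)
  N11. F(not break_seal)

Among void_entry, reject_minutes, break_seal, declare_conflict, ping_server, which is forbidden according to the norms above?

Premise 11, F(not break_seal), is equivalent to O(break_seal).
The contrapositive of premise 7 (O(reconcile_charter → not break_seal)) is O(break_seal → not reconcile_charter), and O(break_seal) is already established, so O(not reconcile_charter).
Premise 1 is O(not reconcile_charter → not vacate_premises); since O(not reconcile_charter), deontic closure gives O(not vacate_premises).
Premise 5 is O(seal_envelope → vacate_premises); contrapositively O(not vacate_premises → not seal_envelope). Since O(not vacate_premises) holds, K gives O(not seal_envelope).
Premise 6 is O(redact_receipt → seal_envelope); contrapositively O(not seal_envelope → not redact_receipt). Since O(not seal_envelope) holds, K gives O(not redact_receipt).
With premise 9, O(not redact_receipt → not void_entry), the K-axiom yields O(not void_entry).
So O(not void_entry) holds, i.e. void_entry is forbidden. None of the other listed options is forbidden under the premises.

void_entry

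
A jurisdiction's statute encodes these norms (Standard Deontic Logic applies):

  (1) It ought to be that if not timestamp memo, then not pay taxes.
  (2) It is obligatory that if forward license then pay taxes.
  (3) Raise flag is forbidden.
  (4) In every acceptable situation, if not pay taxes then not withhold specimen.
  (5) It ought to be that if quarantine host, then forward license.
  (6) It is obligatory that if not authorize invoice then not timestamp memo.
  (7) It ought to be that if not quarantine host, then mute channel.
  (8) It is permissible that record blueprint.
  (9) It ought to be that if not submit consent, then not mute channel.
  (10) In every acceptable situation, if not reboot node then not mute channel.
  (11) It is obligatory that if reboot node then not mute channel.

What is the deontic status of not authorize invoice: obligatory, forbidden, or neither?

Forbidden

By case analysis on ¬reboot_node: premise 10 gives O(¬reboot_node → ¬mute_channel) and premise 11 gives O(reboot_node → ¬mute_channel), so O(¬mute_channel) either way.
Premise 7, O(¬quarantine_host → mute_channel), contraposes to O(¬mute_channel → quarantine_host); with O(¬mute_channel) we get O(quarantine_host).
With premise 5, O(quarantine_host → forward_license), the K-axiom yields O(forward_license).
Premise 2 is O(forward_license → pay_taxes); since O(forward_license), deontic closure gives O(pay_taxes).
Premise 1 is O(¬timestamp_memo → ¬pay_taxes); contrapositively O(pay_taxes → timestamp_memo). Since O(pay_taxes) holds, K gives O(timestamp_memo).
Premise 6, O(¬authorize_invoice → ¬timestamp_memo), contraposes to O(timestamp_memo → authorize_invoice); with O(timestamp_memo) we get O(authorize_invoice).
Premises 3, 4, 8, 9 do not contribute to this derivation.
Thus O(authorize_invoice), which is F(¬authorize_invoice): ¬authorize_invoice is forbidden.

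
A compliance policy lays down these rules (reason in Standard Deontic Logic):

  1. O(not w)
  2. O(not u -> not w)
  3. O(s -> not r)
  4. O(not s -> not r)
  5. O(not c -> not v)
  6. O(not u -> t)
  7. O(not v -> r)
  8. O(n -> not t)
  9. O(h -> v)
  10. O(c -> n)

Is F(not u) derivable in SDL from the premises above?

By case analysis on not s: premise 4 gives O(not s -> not r) and premise 3 gives O(s -> not r), so O(not r) either way.
Premise 7, O(not v -> r), contraposes to O(not r -> v); with O(not r) we get O(v).
The contrapositive of premise 5 (O(not c -> not v)) is O(v -> c), and O(v) is already established, so O(c).
Premise 10 is O(c -> n); since O(c), deontic closure gives O(n).
With premise 8, O(n -> not t), the K-axiom yields O(not t).
Premise 6 is O(not u -> t); contrapositively O(not t -> u). Since O(not t) holds, K gives O(u).
Premises 1, 2, 9 do not contribute to this derivation.
So O(u) holds, i.e. F(not u). The claim follows.

Yes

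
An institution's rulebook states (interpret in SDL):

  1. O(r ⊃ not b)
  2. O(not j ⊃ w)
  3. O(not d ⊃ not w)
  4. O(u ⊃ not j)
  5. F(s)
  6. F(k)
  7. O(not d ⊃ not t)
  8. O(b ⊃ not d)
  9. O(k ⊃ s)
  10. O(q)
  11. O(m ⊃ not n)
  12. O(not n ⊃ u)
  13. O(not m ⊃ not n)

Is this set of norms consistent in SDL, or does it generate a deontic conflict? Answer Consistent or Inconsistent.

Premise 9 is O(k ⊃ s), but O(k) is not derivable from the premises, so it does not yield O(s).
So O(s) is not derivable, and the apparent clash with O(not s) does not arise.
A world satisfying every obligation exists (e.g. b=false, d=true, j=false, k=false, m=false, n=false, q=true, r=false, s=false, t=false, u=true, w=true); no atom is both obligatory and forbidden, so the set is consistent.

Consistent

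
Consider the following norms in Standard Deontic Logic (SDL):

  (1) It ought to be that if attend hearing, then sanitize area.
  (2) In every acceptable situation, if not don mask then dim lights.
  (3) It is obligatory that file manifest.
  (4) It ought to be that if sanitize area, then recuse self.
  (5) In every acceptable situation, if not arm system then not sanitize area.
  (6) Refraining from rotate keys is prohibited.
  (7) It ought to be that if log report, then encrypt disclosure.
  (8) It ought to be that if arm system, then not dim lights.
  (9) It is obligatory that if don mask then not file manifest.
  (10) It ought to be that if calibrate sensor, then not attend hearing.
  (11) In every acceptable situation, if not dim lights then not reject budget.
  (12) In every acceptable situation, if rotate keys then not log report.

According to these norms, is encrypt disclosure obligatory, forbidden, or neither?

Neither

Premise 7 is O(log_report → encrypt_disclosure), but O(log_report) is not derivable from the premises, so it does not yield O(encrypt_disclosure).
No premise or chain of K-axiom applications forces O(encrypt_disclosure), and none forces O(¬encrypt_disclosure). So encrypt_disclosure is neither obligatory nor forbidden under these norms.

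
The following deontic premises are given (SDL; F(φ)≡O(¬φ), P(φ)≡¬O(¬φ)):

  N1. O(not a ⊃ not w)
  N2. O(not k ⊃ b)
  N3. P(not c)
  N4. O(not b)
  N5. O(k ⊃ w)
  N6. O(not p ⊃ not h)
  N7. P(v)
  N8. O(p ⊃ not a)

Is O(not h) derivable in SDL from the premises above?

From premise 4 we have O(not b).
Premise 2 is O(not k ⊃ b); contrapositively O(not b ⊃ k). Since O(not b) holds, K gives O(k).
Applying K to premise 5 (O(k ⊃ w)) and O(k) yields O(w).
Premise 1 is O(not a ⊃ not w); contrapositively O(w ⊃ a). Since O(w) holds, K gives O(a).
Premise 8 is O(p ⊃ not a); contrapositively O(a ⊃ not p). Since O(a) holds, K gives O(not p).
Applying K to premise 6 (O(not p ⊃ not h)) and O(not p) yields O(not h).
Premises 3, 7 do not contribute to this derivation.
So O(not h) follows.

Yes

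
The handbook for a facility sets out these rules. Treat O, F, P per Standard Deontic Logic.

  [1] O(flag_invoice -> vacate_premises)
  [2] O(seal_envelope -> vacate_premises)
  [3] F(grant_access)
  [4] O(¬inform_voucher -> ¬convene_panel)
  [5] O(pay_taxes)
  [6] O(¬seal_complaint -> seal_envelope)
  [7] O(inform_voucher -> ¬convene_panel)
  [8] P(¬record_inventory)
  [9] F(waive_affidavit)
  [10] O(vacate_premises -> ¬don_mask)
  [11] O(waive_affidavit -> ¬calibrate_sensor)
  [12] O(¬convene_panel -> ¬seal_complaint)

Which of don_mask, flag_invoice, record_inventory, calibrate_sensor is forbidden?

don_mask

By case analysis on ¬inform_voucher: premise 4 gives O(¬inform_voucher -> ¬convene_panel) and premise 7 gives O(inform_voucher -> ¬convene_panel), so O(¬convene_panel) either way.
With premise 12, O(¬convene_panel -> ¬seal_complaint), the K-axiom yields O(¬seal_complaint).
Premise 6 is O(¬seal_complaint -> seal_envelope); since O(¬seal_complaint), deontic closure gives O(seal_envelope).
With premise 2, O(seal_envelope -> vacate_premises), the K-axiom yields O(vacate_premises).
With premise 10, O(vacate_premises -> ¬don_mask), the K-axiom yields O(¬don_mask).
So O(¬don_mask) holds, i.e. don_mask is forbidden. None of the other listed options is forbidden under the premises.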